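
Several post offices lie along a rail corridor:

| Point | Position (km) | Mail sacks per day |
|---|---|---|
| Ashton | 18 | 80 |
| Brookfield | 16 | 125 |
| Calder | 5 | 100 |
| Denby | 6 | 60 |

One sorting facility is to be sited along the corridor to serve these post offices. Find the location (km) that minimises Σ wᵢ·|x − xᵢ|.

x = 16

For a sum of weighted absolute distances on a line, the optimum is the weighted median (not the mean). Total weight W = 365; half-weight = 182.5.
Sort by position and accumulate weight:
  km 5 (Calder, w=100) → cum 100
  km 6 (Denby, w=60) → cum 160
  km 16 (Brookfield, w=125) → cum 285  ≥ 182.5 → median here
  km 18 (Ashton, w=80) → cum 365
Optimal location: km 16.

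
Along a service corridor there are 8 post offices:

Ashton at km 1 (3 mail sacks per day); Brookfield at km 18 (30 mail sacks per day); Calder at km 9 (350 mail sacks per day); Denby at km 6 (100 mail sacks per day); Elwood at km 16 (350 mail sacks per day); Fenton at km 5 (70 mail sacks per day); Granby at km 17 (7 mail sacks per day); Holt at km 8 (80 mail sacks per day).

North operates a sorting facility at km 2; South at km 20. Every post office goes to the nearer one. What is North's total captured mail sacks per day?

603

The indifferent point is the midpoint (2+20)/2 = 11; post offices left of it (closer to North at 2) go to North, those right go to South.
  Ashton at 1 (w=3) → North
  Fenton at 5 (w=70) → North
  Denby at 6 (w=100) → North
  Holt at 8 (w=80) → North
  Calder at 9 (w=350) → North
  Elwood at 16 (w=350) → South
  Granby at 17 (w=7) → South
  Brookfield at 18 (w=30) → South
North captures 603; South captures 387.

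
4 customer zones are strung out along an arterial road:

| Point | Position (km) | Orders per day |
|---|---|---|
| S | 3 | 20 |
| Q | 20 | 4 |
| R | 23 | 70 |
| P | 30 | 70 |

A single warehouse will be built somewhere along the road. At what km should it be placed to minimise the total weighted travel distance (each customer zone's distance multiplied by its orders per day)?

x = 23

For a sum of weighted absolute distances on a line, the optimum is the weighted median (not the mean). Total weight W = 164; half-weight = 82.
Sort by position and accumulate weight:
  km 3 (S, w=20) → cum 20
  km 20 (Q, w=4) → cum 24
  km 23 (R, w=70) → cum 94  ≥ 82 → median here
  km 30 (P, w=70) → cum 164
Optimal location: km 23.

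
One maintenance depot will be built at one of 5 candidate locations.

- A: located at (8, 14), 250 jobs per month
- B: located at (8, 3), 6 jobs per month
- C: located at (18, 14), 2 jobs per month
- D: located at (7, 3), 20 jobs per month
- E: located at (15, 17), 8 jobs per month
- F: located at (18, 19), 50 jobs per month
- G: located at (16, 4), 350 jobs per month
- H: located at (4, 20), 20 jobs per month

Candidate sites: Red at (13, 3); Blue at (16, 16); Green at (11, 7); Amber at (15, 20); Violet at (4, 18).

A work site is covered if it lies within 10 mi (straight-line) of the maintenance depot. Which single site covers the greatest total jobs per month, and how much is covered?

Coverage radius r = 10 mi; a point is covered iff (Δx)²+(Δy)² ≤ 10² = 100.
  Red (13, 3): covers {B, D, G} → 376
  Blue (16, 16): covers {A, C, E, F} → 310
  Green (11, 7): covers {A, B, C, D, G} → 628
  Amber (15, 20): covers {A, C, E, F} → 310
  Violet (4, 18): covers {A, H} → 270
Maximum coverage at Green: 628 jobs per month.

Green, covering 628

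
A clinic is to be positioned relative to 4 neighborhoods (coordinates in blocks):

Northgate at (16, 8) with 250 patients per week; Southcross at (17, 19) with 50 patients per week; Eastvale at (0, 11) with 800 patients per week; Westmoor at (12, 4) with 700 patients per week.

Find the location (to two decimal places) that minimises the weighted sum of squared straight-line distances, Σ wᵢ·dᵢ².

(7.36, 8.08)

The minimiser of Σwᵢ‖p−pᵢ‖² is the weighted centroid p* = (Σwᵢpᵢ)/(Σwᵢ).
Σwᵢ = 1800.
Σwᵢxᵢ = 250·16 + 50·17 + 800·0 + 700·12 = 13250.
Σwᵢyᵢ = 250·8 + 50·19 + 800·11 + 700·4 = 14550.
x* = 13250/1800 = 7.36, y* = 14550/1800 = 8.08.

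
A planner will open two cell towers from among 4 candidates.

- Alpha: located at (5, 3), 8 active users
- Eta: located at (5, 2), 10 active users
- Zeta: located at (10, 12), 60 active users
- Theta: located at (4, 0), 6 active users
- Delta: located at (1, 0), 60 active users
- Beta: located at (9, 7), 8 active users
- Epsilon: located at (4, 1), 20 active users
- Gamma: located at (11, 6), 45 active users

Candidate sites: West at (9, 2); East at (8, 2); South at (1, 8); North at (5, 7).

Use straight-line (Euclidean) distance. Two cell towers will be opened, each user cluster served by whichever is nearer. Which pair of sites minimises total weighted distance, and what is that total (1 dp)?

{East, North}, total 1282.7

Evaluate every pair (each demand assigned to the nearer of the two):
  {East, North}: total = 1282.7
  {West, North}: total = 1347.5
  {West, East}: total = 1445.6
  {South, North}: total = 1456.1
  {East, South}: total = 1458.1
  {West, South}: total = 1519.5
Best pair: {East, North} with total 1282.7.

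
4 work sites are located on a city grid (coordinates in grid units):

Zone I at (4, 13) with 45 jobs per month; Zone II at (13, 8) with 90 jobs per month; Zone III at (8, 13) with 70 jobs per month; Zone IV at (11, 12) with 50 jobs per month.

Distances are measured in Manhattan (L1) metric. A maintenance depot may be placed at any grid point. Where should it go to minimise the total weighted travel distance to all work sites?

Manhattan distance separates: Σwᵢ(|x−xᵢ|+|y−yᵢ|) = Σwᵢ|x−xᵢ| + Σwᵢ|y−yᵢ|, so x and y are optimised independently as 1-D weighted medians.
Total weight W = 255; half = 127.5.
x-coordinate, sorted with cumulative weight:
  x=4 (Zone I, w=45) cum 45
  x=8 (Zone III, w=70) cum 115
  x=11 (Zone IV, w=50) cum 165  ← median
  x=13 (Zone II, w=90) cum 255
⇒ x* = 11
y-coordinate, sorted with cumulative weight:
  y=8 (Zone II, w=90) cum 90
  y=12 (Zone IV, w=50) cum 140  ← median
  y=13 (Zone I, w=45) cum 185
  y=13 (Zone III, w=70) cum 255
⇒ y* = 12

(11, 12)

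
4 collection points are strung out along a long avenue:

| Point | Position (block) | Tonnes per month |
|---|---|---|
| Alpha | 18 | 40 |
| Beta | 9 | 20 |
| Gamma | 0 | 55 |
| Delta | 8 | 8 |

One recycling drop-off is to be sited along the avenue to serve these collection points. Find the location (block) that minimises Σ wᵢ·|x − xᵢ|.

x = 8

For a sum of weighted absolute distances on a line, the optimum is the weighted median (not the mean). Total weight W = 123; half-weight = 61.5.
Sort by position and accumulate weight:
  block 0 (Gamma, w=55) → cum 55
  block 8 (Delta, w=8) → cum 63  ≥ 61.5 → median here
  block 9 (Beta, w=20) → cum 83
  block 18 (Alpha, w=40) → cum 123
Optimal location: block 8.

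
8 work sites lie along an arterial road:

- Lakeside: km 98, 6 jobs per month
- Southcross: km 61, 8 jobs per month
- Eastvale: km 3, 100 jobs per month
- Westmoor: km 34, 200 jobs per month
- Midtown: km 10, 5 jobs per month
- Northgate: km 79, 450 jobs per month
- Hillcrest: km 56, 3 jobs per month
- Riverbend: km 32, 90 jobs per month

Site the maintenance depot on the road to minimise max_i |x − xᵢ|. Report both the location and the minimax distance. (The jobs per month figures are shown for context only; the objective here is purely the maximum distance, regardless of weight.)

location 50.5, max distance 47.5

The 1-center on a line is the midpoint of the two extreme points: leftmost at 3, rightmost at 98.
Optimal location = (3 + 98)/2 = 50.5; maximum distance = (98 − 3)/2 = 47.5.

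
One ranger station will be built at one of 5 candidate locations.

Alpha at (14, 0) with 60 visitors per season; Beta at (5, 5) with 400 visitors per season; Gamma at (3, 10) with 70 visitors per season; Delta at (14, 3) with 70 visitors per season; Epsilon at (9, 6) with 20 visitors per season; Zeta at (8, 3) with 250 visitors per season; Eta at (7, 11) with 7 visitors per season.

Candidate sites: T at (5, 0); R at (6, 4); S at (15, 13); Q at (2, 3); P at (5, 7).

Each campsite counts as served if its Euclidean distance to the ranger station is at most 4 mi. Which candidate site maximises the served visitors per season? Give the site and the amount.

Coverage radius r = 4 mi; a point is covered iff (Δx)²+(Δy)² ≤ 4² = 16.
  T (5, 0): covers {none} → 0
  R (6, 4): covers {Beta, Epsilon, Zeta} → 670
  S (15, 13): covers {none} → 0
  Q (2, 3): covers {Beta} → 400
  P (5, 7): covers {Beta, Gamma} → 470
Maximum coverage at R: 670 visitors per season.

R, covering 670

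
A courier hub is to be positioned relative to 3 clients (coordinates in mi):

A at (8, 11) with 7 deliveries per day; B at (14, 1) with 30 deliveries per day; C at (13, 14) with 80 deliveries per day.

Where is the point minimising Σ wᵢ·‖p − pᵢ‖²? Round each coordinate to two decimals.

(12.96, 10.49)

The minimiser of Σwᵢ‖p−pᵢ‖² is the weighted centroid p* = (Σwᵢpᵢ)/(Σwᵢ).
Σwᵢ = 117.
Σwᵢxᵢ = 7·8 + 30·14 + 80·13 = 1516.
Σwᵢyᵢ = 7·11 + 30·1 + 80·14 = 1227.
x* = 1516/117 = 12.96, y* = 1227/117 = 10.49.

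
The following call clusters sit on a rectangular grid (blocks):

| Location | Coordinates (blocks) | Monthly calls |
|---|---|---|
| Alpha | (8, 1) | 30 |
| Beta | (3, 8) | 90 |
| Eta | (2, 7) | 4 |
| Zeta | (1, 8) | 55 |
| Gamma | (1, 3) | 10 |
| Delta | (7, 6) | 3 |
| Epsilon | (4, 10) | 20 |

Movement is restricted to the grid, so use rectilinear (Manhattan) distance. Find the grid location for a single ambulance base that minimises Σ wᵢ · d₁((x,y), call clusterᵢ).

(3, 8)

Manhattan distance separates: Σwᵢ(|x−xᵢ|+|y−yᵢ|) = Σwᵢ|x−xᵢ| + Σwᵢ|y−yᵢ|, so x and y are optimised independently as 1-D weighted medians.
Total weight W = 212; half = 106.
x-coordinate, sorted with cumulative weight:
  x=1 (Zeta, w=55) cum 55
  x=1 (Gamma, w=10) cum 65
  x=2 (Eta, w=4) cum 69
  x=3 (Beta, w=90) cum 159  ← median
  x=4 (Epsilon, w=20) cum 179
  x=7 (Delta, w=3) cum 182
  x=8 (Alpha, w=30) cum 212
⇒ x* = 3
y-coordinate, sorted with cumulative weight:
  y=1 (Alpha, w=30) cum 30
  y=3 (Gamma, w=10) cum 40
  y=6 (Delta, w=3) cum 43
  y=7 (Eta, w=4) cum 47
  y=8 (Beta, w=90) cum 137  ← median
  y=8 (Zeta, w=55) cum 192
  y=10 (Epsilon, w=20) cum 212
⇒ y* = 8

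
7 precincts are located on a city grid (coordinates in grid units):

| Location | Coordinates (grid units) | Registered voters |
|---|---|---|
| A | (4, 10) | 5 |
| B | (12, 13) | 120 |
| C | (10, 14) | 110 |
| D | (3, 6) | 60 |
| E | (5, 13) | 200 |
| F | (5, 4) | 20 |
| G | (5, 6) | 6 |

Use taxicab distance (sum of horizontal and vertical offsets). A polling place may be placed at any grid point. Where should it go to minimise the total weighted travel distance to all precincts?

Manhattan distance separates: Σwᵢ(|x−xᵢ|+|y−yᵢ|) = Σwᵢ|x−xᵢ| + Σwᵢ|y−yᵢ|, so x and y are optimised independently as 1-D weighted medians.
Total weight W = 521; half = 260.5.
x-coordinate, sorted with cumulative weight:
  x=3 (D, w=60) cum 60
  x=4 (A, w=5) cum 65
  x=5 (E, w=200) cum 265  ← median
  x=5 (F, w=20) cum 285
  x=5 (G, w=6) cum 291
  x=10 (C, w=110) cum 401
  x=12 (B, w=120) cum 521
⇒ x* = 5
y-coordinate, sorted with cumulative weight:
  y=4 (F, w=20) cum 20
  y=6 (D, w=60) cum 80
  y=6 (G, w=6) cum 86
  y=10 (A, w=5) cum 91
  y=13 (B, w=120) cum 211
  y=13 (E, w=200) cum 411  ← median
  y=14 (C, w=110) cum 521
⇒ y* = 13

(5, 13)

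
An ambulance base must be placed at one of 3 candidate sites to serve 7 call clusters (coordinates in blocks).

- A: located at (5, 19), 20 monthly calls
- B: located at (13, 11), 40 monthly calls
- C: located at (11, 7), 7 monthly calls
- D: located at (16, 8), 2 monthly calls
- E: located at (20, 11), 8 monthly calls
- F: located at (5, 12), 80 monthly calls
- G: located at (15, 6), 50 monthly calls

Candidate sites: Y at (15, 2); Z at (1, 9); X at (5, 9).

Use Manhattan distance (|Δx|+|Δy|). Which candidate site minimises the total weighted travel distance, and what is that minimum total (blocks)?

Total weighted distance at each candidate:
  Y (15, 2): total = 2969
  Z (1, 9): total = 2534
  X (5, 9): total = 1706
Minimum is at X with total 1706 blocks.

X, total 1706 blocks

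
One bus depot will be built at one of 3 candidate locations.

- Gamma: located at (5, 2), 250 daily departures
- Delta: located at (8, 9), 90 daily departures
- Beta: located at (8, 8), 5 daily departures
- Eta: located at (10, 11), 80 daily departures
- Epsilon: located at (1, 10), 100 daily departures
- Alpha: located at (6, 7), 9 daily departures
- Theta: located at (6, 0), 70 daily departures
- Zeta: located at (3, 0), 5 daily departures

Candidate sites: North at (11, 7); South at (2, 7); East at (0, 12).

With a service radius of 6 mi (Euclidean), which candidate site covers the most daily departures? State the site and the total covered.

South, covering 359

Coverage radius r = 6 mi; a point is covered iff (Δx)²+(Δy)² ≤ 6² = 36.
  North (11, 7): covers {Delta, Beta, Eta, Alpha} → 184
  South (2, 7): covers {Gamma, Epsilon, Alpha} → 359
  East (0, 12): covers {Epsilon} → 100
Maximum coverage at South: 359 daily departures.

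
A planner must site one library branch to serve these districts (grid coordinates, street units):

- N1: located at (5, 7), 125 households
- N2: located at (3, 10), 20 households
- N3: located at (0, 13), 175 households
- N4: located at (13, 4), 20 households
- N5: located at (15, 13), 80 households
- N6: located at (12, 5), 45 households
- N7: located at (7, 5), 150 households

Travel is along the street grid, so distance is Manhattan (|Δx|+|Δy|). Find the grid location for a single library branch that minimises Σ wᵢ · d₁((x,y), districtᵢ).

(5, 7)

Manhattan distance separates: Σwᵢ(|x−xᵢ|+|y−yᵢ|) = Σwᵢ|x−xᵢ| + Σwᵢ|y−yᵢ|, so x and y are optimised independently as 1-D weighted medians.
Total weight W = 615; half = 307.5.
x-coordinate, sorted with cumulative weight:
  x=0 (N3, w=175) cum 175
  x=3 (N2, w=20) cum 195
  x=5 (N1, w=125) cum 320  ← median
  x=7 (N7, w=150) cum 470
  x=12 (N6, w=45) cum 515
  x=13 (N4, w=20) cum 535
  x=15 (N5, w=80) cum 615
⇒ x* = 5
y-coordinate, sorted with cumulative weight:
  y=4 (N4, w=20) cum 20
  y=5 (N6, w=45) cum 65
  y=5 (N7, w=150) cum 215
  y=7 (N1, w=125) cum 340  ← median
  y=10 (N2, w=20) cum 360
  y=13 (N3, w=175) cum 535
  y=13 (N5, w=80) cum 615
⇒ y* = 7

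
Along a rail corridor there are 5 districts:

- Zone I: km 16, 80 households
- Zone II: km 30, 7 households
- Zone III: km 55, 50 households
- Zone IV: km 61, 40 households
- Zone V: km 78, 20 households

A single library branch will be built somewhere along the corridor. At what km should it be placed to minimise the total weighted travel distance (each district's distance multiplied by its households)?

For a sum of weighted absolute distances on a line, the optimum is the weighted median (not the mean). Total weight W = 197; half-weight = 98.5.
Sort by position and accumulate weight:
  km 16 (Zone I, w=80) → cum 80
  km 30 (Zone II, w=7) → cum 87
  km 55 (Zone III, w=50) → cum 137  ≥ 98.5 → median here
  km 61 (Zone IV, w=40) → cum 177
  km 78 (Zone V, w=20) → cum 197
Optimal location: km 55.

x = 55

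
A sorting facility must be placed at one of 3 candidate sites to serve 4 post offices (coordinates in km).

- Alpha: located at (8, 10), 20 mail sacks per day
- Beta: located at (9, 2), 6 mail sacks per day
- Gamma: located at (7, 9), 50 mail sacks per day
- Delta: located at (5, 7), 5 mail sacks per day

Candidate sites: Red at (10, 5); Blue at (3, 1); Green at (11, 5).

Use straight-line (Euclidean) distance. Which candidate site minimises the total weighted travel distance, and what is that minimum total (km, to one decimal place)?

Red, total 403.6 km

Total weighted distance at each candidate:
  Red (10, 5): total = 403.6
  Blue (3, 1): total = 721.2
  Green (11, 5): total = 452.7
Minimum is at Red with total 403.6 km.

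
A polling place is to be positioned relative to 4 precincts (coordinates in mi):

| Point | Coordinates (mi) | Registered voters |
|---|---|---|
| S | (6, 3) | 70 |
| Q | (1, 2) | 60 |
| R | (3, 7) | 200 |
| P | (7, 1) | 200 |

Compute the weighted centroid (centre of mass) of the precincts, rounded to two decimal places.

The minimiser of Σwᵢ‖p−pᵢ‖² is the weighted centroid p* = (Σwᵢpᵢ)/(Σwᵢ).
Σwᵢ = 530.
Σwᵢxᵢ = 70·6 + 60·1 + 200·3 + 200·7 = 2480.
Σwᵢyᵢ = 70·3 + 60·2 + 200·7 + 200·1 = 1930.
x* = 2480/530 = 4.68, y* = 1930/530 = 3.64.

(4.68, 3.64)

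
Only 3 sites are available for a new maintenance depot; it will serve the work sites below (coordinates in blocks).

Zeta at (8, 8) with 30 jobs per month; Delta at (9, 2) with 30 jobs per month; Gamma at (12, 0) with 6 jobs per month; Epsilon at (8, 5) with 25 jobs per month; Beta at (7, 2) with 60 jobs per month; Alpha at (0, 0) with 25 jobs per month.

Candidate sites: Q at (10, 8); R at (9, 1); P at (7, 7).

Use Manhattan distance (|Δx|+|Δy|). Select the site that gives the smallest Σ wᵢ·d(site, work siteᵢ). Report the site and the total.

Total weighted distance at each candidate:
  Q (10, 8): total = 1445
  R (9, 1): total = 849
  P (7, 7): total = 1067
Minimum is at R with total 849 blocks.

R, total 849 blocks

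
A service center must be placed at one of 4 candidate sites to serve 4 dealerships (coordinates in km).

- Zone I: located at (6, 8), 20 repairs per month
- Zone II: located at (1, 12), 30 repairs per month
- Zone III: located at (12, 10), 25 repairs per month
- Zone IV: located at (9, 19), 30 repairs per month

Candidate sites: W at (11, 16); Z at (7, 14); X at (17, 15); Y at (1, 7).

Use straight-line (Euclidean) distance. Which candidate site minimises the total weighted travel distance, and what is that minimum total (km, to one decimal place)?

Z, total 633.0 km

Total weighted distance at each candidate:
  W (11, 16): total = 772.0
  Z (7, 14): total = 633.0
  X (17, 15): total = 1194.2
  Y (1, 7): total = 969.7
Minimum is at Z with total 633.0 km.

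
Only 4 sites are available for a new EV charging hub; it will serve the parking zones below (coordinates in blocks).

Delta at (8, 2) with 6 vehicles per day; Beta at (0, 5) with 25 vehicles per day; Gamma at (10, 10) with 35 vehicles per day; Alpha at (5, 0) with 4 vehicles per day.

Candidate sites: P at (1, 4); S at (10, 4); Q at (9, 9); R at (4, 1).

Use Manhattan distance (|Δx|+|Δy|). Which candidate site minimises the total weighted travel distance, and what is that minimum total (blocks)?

Q, total 495 blocks

Total weighted distance at each candidate:
  P (1, 4): total = 661
  S (10, 4): total = 545
  Q (9, 9): total = 495
  R (4, 1): total = 763
Minimum is at Q with total 495 blocks.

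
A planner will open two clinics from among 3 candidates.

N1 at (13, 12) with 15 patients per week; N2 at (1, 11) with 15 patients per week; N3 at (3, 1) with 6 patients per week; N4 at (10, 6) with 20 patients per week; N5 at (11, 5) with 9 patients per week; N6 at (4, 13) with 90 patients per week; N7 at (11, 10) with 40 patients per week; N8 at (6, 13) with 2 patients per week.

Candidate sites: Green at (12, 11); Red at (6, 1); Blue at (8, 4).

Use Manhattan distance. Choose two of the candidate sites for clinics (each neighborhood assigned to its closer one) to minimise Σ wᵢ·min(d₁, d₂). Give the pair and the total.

{Green, Blue}, total 1355

Evaluate every pair (each demand assigned to the nearer of the two):
  {Green, Blue}: total = 1355
  {Green, Red}: total = 1412
  {Red, Blue}: total = 2091
Best pair: {Green, Blue} with total 1355.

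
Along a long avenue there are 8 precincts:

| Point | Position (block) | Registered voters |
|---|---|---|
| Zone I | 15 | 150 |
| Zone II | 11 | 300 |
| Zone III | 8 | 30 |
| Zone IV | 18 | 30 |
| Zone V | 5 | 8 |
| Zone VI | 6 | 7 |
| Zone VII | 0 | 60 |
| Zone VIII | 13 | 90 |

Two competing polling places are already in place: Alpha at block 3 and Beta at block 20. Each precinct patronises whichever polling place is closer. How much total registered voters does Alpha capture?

The indifferent point is the midpoint (3+20)/2 = 11.5; precincts left of it (closer to Alpha at 3) go to Alpha, those right go to Beta.
  Zone VII at 0 (w=60) → Alpha
  Zone V at 5 (w=8) → Alpha
  Zone VI at 6 (w=7) → Alpha
  Zone III at 8 (w=30) → Alpha
  Zone II at 11 (w=300) → Alpha
  Zone VIII at 13 (w=90) → Beta
  Zone I at 15 (w=150) → Beta
  Zone IV at 18 (w=30) → Beta
Alpha captures 405; Beta captures 270.

405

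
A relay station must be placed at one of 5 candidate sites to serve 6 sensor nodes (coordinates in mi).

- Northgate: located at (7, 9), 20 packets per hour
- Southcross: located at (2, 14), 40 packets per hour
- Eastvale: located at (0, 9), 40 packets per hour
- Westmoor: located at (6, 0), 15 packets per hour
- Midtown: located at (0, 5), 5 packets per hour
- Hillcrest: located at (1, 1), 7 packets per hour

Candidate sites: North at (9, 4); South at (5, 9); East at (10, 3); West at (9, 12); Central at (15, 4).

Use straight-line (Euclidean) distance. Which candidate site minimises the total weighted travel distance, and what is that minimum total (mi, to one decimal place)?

Total weighted distance at each candidate:
  North (9, 4): total = 1187.9
  South (5, 9): total = 703.7
  East (10, 3): total = 1335.2
  West (9, 12): total = 1080.5
  Central (15, 4): total = 1800.3
Minimum is at South with total 703.7 mi.

South, total 703.7 mi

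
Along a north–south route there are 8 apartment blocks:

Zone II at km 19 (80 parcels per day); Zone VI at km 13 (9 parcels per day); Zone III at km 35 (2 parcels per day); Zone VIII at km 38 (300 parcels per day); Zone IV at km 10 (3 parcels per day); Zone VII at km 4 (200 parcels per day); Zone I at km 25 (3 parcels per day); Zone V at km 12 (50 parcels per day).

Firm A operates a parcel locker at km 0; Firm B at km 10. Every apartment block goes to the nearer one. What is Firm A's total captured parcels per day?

200

The indifferent point is the midpoint (0+10)/2 = 5; apartment blocks left of it (closer to Firm A at 0) go to Firm A, those right go to Firm B.
  Zone VII at 4 (w=200) → Firm A
  Zone IV at 10 (w=3) → Firm B
  Zone V at 12 (w=50) → Firm B
  Zone VI at 13 (w=9) → Firm B
  Zone II at 19 (w=80) → Firm B
  Zone I at 25 (w=3) → Firm B
  Zone III at 35 (w=2) → Firm B
  Zone VIII at 38 (w=300) → Firm B
Firm A captures 200; Firm B captures 447.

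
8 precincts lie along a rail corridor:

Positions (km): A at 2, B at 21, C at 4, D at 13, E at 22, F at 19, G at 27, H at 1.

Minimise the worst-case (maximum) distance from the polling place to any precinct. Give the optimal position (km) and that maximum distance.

The 1-center on a line is the midpoint of the two extreme points: leftmost at 1, rightmost at 27.
Optimal location = (1 + 27)/2 = 14; maximum distance = (27 − 1)/2 = 13.

location 14, max distance 13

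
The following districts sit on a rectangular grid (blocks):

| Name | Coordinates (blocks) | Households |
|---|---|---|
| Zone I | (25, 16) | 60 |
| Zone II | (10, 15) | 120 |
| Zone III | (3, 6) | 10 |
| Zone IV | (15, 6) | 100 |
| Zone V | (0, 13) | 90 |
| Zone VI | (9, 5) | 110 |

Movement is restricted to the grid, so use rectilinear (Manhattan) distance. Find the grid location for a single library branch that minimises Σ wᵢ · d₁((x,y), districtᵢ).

Manhattan distance separates: Σwᵢ(|x−xᵢ|+|y−yᵢ|) = Σwᵢ|x−xᵢ| + Σwᵢ|y−yᵢ|, so x and y are optimised independently as 1-D weighted medians.
Total weight W = 490; half = 245.
x-coordinate, sorted with cumulative weight:
  x=0 (Zone V, w=90) cum 90
  x=3 (Zone III, w=10) cum 100
  x=9 (Zone VI, w=110) cum 210
  x=10 (Zone II, w=120) cum 330  ← median
  x=15 (Zone IV, w=100) cum 430
  x=25 (Zone I, w=60) cum 490
⇒ x* = 10
y-coordinate, sorted with cumulative weight:
  y=5 (Zone VI, w=110) cum 110
  y=6 (Zone III, w=10) cum 120
  y=6 (Zone IV, w=100) cum 220
  y=13 (Zone V, w=90) cum 310  ← median
  y=15 (Zone II, w=120) cum 430
  y=16 (Zone I, w=60) cum 490
⇒ y* = 13

(10, 13)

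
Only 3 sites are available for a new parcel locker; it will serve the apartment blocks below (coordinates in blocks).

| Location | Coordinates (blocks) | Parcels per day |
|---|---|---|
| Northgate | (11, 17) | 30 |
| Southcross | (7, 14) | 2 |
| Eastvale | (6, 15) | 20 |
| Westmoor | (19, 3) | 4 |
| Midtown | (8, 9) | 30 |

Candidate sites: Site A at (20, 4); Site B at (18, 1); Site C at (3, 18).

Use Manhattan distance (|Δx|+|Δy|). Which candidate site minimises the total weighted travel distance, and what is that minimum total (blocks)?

Site C, total 950 blocks

Total weighted distance at each candidate:
  Site A (20, 4): total = 1724
  Site B (18, 1): total = 1810
  Site C (3, 18): total = 950
Minimum is at Site C with total 950 blocks.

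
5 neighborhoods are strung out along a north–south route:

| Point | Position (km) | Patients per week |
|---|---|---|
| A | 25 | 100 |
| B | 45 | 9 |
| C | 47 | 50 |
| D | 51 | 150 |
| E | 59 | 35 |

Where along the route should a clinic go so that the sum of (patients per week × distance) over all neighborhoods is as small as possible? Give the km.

For a sum of weighted absolute distances on a line, the optimum is the weighted median (not the mean). Total weight W = 344; half-weight = 172.
Sort by position and accumulate weight:
  km 25 (A, w=100) → cum 100
  km 45 (B, w=9) → cum 109
  km 47 (C, w=50) → cum 159
  km 51 (D, w=150) → cum 309  ≥ 172 → median here
  km 59 (E, w=35) → cum 344
Optimal location: km 51.

x = 51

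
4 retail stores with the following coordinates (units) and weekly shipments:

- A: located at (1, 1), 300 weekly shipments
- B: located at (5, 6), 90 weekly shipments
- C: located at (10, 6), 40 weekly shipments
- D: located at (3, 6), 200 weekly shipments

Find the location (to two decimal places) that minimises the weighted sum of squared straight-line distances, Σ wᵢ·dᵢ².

The minimiser of Σwᵢ‖p−pᵢ‖² is the weighted centroid p* = (Σwᵢpᵢ)/(Σwᵢ).
Σwᵢ = 630.
Σwᵢxᵢ = 300·1 + 90·5 + 40·10 + 200·3 = 1750.
Σwᵢyᵢ = 300·1 + 90·6 + 40·6 + 200·6 = 2280.
x* = 1750/630 = 2.78, y* = 2280/630 = 3.62.

(2.78, 3.62)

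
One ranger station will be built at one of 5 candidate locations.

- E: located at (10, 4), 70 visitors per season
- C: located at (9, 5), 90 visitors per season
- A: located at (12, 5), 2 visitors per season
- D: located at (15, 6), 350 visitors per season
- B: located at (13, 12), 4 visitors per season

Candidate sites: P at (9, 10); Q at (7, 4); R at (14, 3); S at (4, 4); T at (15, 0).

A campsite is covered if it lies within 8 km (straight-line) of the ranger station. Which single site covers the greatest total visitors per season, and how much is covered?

P, covering 516

Coverage radius r = 8 km; a point is covered iff (Δx)²+(Δy)² ≤ 8² = 64.
  P (9, 10): covers {E, C, A, D, B} → 516
  Q (7, 4): covers {E, C, A} → 162
  R (14, 3): covers {E, C, A, D} → 512
  S (4, 4): covers {E, C} → 160
  T (15, 0): covers {E, C, A, D} → 512
Maximum coverage at P: 516 visitors per season.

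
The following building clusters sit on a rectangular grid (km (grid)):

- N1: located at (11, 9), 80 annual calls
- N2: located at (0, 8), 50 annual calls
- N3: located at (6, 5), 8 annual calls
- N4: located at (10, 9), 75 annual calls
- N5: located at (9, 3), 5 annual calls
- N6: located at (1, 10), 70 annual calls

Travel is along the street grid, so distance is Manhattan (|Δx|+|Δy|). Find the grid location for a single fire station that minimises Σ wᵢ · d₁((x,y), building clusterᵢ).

(10, 9)

Manhattan distance separates: Σwᵢ(|x−xᵢ|+|y−yᵢ|) = Σwᵢ|x−xᵢ| + Σwᵢ|y−yᵢ|, so x and y are optimised independently as 1-D weighted medians.
Total weight W = 288; half = 144.
x-coordinate, sorted with cumulative weight:
  x=0 (N2, w=50) cum 50
  x=1 (N6, w=70) cum 120
  x=6 (N3, w=8) cum 128
  x=9 (N5, w=5) cum 133
  x=10 (N4, w=75) cum 208  ← median
  x=11 (N1, w=80) cum 288
⇒ x* = 10
y-coordinate, sorted with cumulative weight:
  y=3 (N5, w=5) cum 5
  y=5 (N3, w=8) cum 13
  y=8 (N2, w=50) cum 63
  y=9 (N1, w=80) cum 143
  y=9 (N4, w=75) cum 218  ← median
  y=10 (N6, w=70) cum 288
⇒ y* = 9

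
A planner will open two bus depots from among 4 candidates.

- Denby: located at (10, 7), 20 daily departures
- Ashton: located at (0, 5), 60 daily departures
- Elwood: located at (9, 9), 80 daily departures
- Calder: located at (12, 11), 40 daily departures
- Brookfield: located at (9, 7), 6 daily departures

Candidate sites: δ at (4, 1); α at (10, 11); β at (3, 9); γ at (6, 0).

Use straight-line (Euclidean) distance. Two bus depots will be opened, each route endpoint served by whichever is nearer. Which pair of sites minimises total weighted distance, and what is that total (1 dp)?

Evaluate every pair (each demand assigned to the nearer of the two):
  {α, β}: total = 663.6
  {δ, α}: total = 703.0
  {α, γ}: total = 832.2
  {δ, β}: total = 1332.3
  {β, γ}: total = 1332.3
  {δ, γ}: total = 1802.3
Best pair: {α, β} with total 663.6.

{α, β}, total 663.6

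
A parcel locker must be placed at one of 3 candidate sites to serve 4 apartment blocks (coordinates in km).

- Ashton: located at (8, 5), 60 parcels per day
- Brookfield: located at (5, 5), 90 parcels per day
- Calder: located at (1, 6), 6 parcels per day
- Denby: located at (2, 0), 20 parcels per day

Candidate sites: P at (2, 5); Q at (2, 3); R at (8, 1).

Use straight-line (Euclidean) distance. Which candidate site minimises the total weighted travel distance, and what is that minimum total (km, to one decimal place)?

Total weighted distance at each candidate:
  P (2, 5): total = 738.5
  Q (2, 3): total = 782.9
  R (8, 1): total = 863.3
Minimum is at P with total 738.5 km.

P, total 738.5 km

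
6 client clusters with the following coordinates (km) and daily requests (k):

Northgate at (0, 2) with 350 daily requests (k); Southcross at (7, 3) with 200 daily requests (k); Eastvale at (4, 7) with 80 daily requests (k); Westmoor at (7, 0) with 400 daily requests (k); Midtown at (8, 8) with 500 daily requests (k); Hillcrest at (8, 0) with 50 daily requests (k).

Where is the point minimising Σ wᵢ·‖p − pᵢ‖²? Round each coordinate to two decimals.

(5.65, 3.71)

The minimiser of Σwᵢ‖p−pᵢ‖² is the weighted centroid p* = (Σwᵢpᵢ)/(Σwᵢ).
Σwᵢ = 1580.
Σwᵢxᵢ = 350·0 + 200·7 + 80·4 + 400·7 + 500·8 + 50·8 = 8920.
Σwᵢyᵢ = 350·2 + 200·3 + 80·7 + 400·0 + 500·8 + 50·0 = 5860.
x* = 8920/1580 = 5.65, y* = 5860/1580 = 3.71.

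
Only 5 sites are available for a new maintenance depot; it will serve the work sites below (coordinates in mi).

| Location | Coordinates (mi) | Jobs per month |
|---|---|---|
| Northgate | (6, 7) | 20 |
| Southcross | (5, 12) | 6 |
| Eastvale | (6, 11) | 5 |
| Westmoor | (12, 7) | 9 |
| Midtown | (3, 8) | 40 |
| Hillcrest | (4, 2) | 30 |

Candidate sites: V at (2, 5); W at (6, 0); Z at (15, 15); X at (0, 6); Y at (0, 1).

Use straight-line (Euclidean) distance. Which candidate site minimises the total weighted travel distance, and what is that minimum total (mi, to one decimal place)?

Total weighted distance at each candidate:
  V (2, 5): total = 497.6
  W (6, 0): total = 776.8
  Z (15, 15): total = 1496.2
  X (0, 6): total = 629.9
  Y (0, 1): total = 849.6
Minimum is at V with total 497.6 mi.

V, total 497.6 mi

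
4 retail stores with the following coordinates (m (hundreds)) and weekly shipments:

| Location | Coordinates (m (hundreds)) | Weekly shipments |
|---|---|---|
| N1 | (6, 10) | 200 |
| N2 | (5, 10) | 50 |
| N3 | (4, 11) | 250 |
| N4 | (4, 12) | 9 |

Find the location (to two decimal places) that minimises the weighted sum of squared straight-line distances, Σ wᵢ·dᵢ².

(4.88, 10.53)

The minimiser of Σwᵢ‖p−pᵢ‖² is the weighted centroid p* = (Σwᵢpᵢ)/(Σwᵢ).
Σwᵢ = 509.
Σwᵢxᵢ = 200·6 + 50·5 + 250·4 + 9·4 = 2486.
Σwᵢyᵢ = 200·10 + 50·10 + 250·11 + 9·12 = 5358.
x* = 2486/509 = 4.88, y* = 5358/509 = 10.53.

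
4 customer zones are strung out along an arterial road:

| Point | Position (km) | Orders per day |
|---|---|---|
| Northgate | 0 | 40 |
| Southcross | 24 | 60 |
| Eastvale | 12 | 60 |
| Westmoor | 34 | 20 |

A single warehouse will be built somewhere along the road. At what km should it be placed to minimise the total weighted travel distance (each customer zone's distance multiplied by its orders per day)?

For a sum of weighted absolute distances on a line, the optimum is the weighted median (not the mean). Total weight W = 180; half-weight = 90.
Sort by position and accumulate weight:
  km 0 (Northgate, w=40) → cum 40
  km 12 (Eastvale, w=60) → cum 100  ≥ 90 → median here
  km 24 (Southcross, w=60) → cum 160
  km 34 (Westmoor, w=20) → cum 180
Optimal location: km 12.

x = 12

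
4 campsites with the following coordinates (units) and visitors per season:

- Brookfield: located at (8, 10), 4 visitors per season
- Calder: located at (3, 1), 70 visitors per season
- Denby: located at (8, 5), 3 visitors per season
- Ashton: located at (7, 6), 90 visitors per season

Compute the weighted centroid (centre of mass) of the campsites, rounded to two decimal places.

The minimiser of Σwᵢ‖p−pᵢ‖² is the weighted centroid p* = (Σwᵢpᵢ)/(Σwᵢ).
Σwᵢ = 167.
Σwᵢxᵢ = 4·8 + 70·3 + 3·8 + 90·7 = 896.
Σwᵢyᵢ = 4·10 + 70·1 + 3·5 + 90·6 = 665.
x* = 896/167 = 5.37, y* = 665/167 = 3.98.

(5.37, 3.98)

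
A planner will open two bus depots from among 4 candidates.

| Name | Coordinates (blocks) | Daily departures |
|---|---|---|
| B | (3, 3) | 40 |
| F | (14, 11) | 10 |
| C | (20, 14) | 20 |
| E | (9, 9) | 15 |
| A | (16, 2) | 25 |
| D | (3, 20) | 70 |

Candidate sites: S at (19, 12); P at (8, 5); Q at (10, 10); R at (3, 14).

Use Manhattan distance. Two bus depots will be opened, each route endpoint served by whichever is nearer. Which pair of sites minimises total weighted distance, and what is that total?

{S, R}, total 1470

Evaluate every pair (each demand assigned to the nearer of the two):
  {S, R}: total = 1470
  {P, R}: total = 1510
  {Q, R}: total = 1570
  {P, Q}: total = 2105
  {S, P}: total = 2150
  {S, Q}: total = 2215
Best pair: {S, R} with total 1470.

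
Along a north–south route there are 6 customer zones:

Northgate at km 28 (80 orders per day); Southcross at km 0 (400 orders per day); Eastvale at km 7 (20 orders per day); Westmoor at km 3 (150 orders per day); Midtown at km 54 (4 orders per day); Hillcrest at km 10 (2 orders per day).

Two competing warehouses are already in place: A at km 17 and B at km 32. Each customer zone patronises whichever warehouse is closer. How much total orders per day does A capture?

The indifferent point is the midpoint (17+32)/2 = 24.5; customer zones left of it (closer to A at 17) go to A, those right go to B.
  Southcross at 0 (w=400) → A
  Westmoor at 3 (w=150) → A
  Eastvale at 7 (w=20) → A
  Hillcrest at 10 (w=2) → A
  Northgate at 28 (w=80) → B
  Midtown at 54 (w=4) → B
A captures 572; B captures 84.

572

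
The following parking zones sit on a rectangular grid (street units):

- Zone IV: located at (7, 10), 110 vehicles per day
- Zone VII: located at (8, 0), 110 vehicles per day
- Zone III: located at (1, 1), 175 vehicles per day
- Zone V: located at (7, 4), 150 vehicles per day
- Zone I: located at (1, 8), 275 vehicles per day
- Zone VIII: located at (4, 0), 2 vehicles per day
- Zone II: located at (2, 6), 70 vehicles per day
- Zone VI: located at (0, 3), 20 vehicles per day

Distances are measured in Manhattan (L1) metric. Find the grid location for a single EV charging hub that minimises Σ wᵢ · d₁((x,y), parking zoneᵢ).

(1, 4)

Manhattan distance separates: Σwᵢ(|x−xᵢ|+|y−yᵢ|) = Σwᵢ|x−xᵢ| + Σwᵢ|y−yᵢ|, so x and y are optimised independently as 1-D weighted medians.
Total weight W = 912; half = 456.
x-coordinate, sorted with cumulative weight:
  x=0 (Zone VI, w=20) cum 20
  x=1 (Zone III, w=175) cum 195
  x=1 (Zone I, w=275) cum 470  ← median
  x=2 (Zone II, w=70) cum 540
  x=4 (Zone VIII, w=2) cum 542
  x=7 (Zone IV, w=110) cum 652
  x=7 (Zone V, w=150) cum 802
  x=8 (Zone VII, w=110) cum 912
⇒ x* = 1
y-coordinate, sorted with cumulative weight:
  y=0 (Zone VII, w=110) cum 110
  y=0 (Zone VIII, w=2) cum 112
  y=1 (Zone III, w=175) cum 287
  y=3 (Zone VI, w=20) cum 307
  y=4 (Zone V, w=150) cum 457  ← median
  y=6 (Zone II, w=70) cum 527
  y=8 (Zone I, w=275) cum 802
  y=10 (Zone IV, w=110) cum 912
⇒ y* = 4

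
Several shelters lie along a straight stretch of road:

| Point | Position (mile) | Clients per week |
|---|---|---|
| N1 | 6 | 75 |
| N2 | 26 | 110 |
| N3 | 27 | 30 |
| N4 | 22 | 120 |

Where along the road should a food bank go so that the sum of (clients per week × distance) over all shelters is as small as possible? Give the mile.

For a sum of weighted absolute distances on a line, the optimum is the weighted median (not the mean). Total weight W = 335; half-weight = 167.5.
Sort by position and accumulate weight:
  mile 6 (N1, w=75) → cum 75
  mile 22 (N4, w=120) → cum 195  ≥ 167.5 → median here
  mile 26 (N2, w=110) → cum 305
  mile 27 (N3, w=30) → cum 335
Optimal location: mile 22.

x = 22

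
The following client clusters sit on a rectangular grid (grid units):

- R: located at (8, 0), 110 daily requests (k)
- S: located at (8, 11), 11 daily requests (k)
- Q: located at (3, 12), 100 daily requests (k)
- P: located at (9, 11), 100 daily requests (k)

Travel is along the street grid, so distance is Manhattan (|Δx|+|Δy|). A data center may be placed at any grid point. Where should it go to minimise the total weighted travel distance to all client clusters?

(8, 11)

Manhattan distance separates: Σwᵢ(|x−xᵢ|+|y−yᵢ|) = Σwᵢ|x−xᵢ| + Σwᵢ|y−yᵢ|, so x and y are optimised independently as 1-D weighted medians.
Total weight W = 321; half = 160.5.
x-coordinate, sorted with cumulative weight:
  x=3 (Q, w=100) cum 100
  x=8 (R, w=110) cum 210  ← median
  x=8 (S, w=11) cum 221
  x=9 (P, w=100) cum 321
⇒ x* = 8
y-coordinate, sorted with cumulative weight:
  y=0 (R, w=110) cum 110
  y=11 (S, w=11) cum 121
  y=11 (P, w=100) cum 221  ← median
  y=12 (Q, w=100) cum 321
⇒ y* = 11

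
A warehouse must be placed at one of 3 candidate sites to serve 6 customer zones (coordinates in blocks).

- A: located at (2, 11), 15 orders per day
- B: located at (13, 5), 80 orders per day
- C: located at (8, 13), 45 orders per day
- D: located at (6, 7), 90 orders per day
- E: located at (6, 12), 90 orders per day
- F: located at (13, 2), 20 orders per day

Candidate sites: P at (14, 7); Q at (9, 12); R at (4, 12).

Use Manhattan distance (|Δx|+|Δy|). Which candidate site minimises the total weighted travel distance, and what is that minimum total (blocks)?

Total weighted distance at each candidate:
  P (14, 7): total = 3030
  Q (9, 12): total = 2360
  R (4, 12): total = 2740
Minimum is at Q with total 2360 blocks.

Q, total 2360 blocks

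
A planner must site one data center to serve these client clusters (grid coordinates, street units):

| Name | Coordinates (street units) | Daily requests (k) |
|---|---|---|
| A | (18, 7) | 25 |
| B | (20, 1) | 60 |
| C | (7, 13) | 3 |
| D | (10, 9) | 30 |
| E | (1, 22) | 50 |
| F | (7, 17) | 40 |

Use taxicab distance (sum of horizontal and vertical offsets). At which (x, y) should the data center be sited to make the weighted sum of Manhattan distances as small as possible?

(10, 9)

Manhattan distance separates: Σwᵢ(|x−xᵢ|+|y−yᵢ|) = Σwᵢ|x−xᵢ| + Σwᵢ|y−yᵢ|, so x and y are optimised independently as 1-D weighted medians.
Total weight W = 208; half = 104.
x-coordinate, sorted with cumulative weight:
  x=1 (E, w=50) cum 50
  x=7 (C, w=3) cum 53
  x=7 (F, w=40) cum 93
  x=10 (D, w=30) cum 123  ← median
  x=18 (A, w=25) cum 148
  x=20 (B, w=60) cum 208
⇒ x* = 10
y-coordinate, sorted with cumulative weight:
  y=1 (B, w=60) cum 60
  y=7 (A, w=25) cum 85
  y=9 (D, w=30) cum 115  ← median
  y=13 (C, w=3) cum 118
  y=17 (F, w=40) cum 158
  y=22 (E, w=50) cum 208
⇒ y* = 9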